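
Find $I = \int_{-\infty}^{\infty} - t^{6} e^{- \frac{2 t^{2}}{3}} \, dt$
$- \frac{405 \sqrt{6} \sqrt{\pi}}{128}$

Start from the elementary integral
$$J(a) = \int_{-\infty}^{\infty} - e^{- a t^{2}} \, dt = - \frac{\sqrt{\pi}}{\sqrt{a}}.$$

Differentiating under the integral sign brings down a factor of $(-t^2)$:
$$\frac{dJ}{da} = \int_{-\infty}^{\infty} t^{2} e^{- a t^{2}} \, dt = \frac{\sqrt{\pi}}{2 a^{\frac{3}{2}}}.$$

Repeating $3$ times in total — each differentiation brings down another $(-t^2)$ — gives
$$\frac{d^{3}J}{da^{3}} = \int_{-\infty}^{\infty} t^{6} e^{- a t^{2}} \, dt = \frac{15 \sqrt{\pi}}{8 a^{\frac{7}{2}}},$$
and the integrand here is $(-1)^{3}$ times the target integrand, so $I = (-1)^{3}\,\frac{d^{3}J}{da^{3}} = - \frac{15 \sqrt{\pi}}{8 a^{\frac{7}{2}}}$.

Setting $a = \frac{2}{3}$:
$$I = - \frac{405 \sqrt{6} \sqrt{\pi}}{128}.$$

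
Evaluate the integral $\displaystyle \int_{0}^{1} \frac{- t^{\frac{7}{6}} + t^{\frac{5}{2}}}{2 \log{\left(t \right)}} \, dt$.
$- \log{\left(13 \right)} + \frac{\log{\left(273 \right)}}{2}$

Consider the one-parameter family: let $I(a) = \int_{0}^{1} \frac{- t^{\frac{7}{6}} + t^{a}}{2 \log{\left(t \right)}} \, dt$.

Since $\dfrac{\partial}{\partial a}\,t^{a} = t^{a} \ln t$, the $\ln t$ in the denominator cancels and
$$\frac{dI}{da} = \int_{0}^{1} \frac{1}{2} t^{a} \, dt = \frac{1}{2} \left[\frac{t^{a+1}}{a+1}\right]_0^1 = \frac{1}{2 \left(a + 1\right)}.$$

Integrating with respect to $a$ gives $I(a) = \log{\left(\frac{\sqrt{78} \sqrt{a + 1}}{13} \right)} + C$.

At $a = \frac{7}{6}$ the integrand is identically $0$, so $I(\frac{7}{6}) = 0$. The closed form gives $0$, hence $C = 0$.

Setting $a = \frac{5}{2}$:
$$I = - \log{\left(13 \right)} + \frac{\log{\left(273 \right)}}{2}.$$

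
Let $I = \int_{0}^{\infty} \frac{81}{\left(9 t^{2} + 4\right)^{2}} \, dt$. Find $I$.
$\frac{27 \pi}{32}$

Start from the standard arctangent integral
$$J(a) = \int_{0}^{\infty} \frac{1}{a^{2} + t^{2}} \, dt = \frac{\pi}{2 a}.$$

Differentiating under the integral sign with respect to $a$,
$$\frac{dJ}{da} = \int_{0}^{\infty} - \frac{2 a}{\left(a^{2} + t^{2}\right)^{2}} \, dt = - \frac{\pi}{2 a^{2}},$$
so $\int_{0}^{\infty} \frac{1}{\left(a^{2} + t^{2}\right)^{2}} \, dt = \frac{\pi}{4 a^{3}}$.

Setting $a = \frac{2}{3}$:
$$I = \frac{27 \pi}{32}.$$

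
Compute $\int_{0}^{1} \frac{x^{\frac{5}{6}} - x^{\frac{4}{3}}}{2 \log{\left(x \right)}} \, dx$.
$\log{\left(\frac{\sqrt{154}}{14} \right)}$

Replace the exponent $\frac{4}{3}$ by a parameter $a$: let $I(a) = \int_{0}^{1} \frac{x^{\frac{5}{6}} - x^{a}}{2 \log{\left(x \right)}} \, dx$.

Since $\dfrac{\partial}{\partial a}\,x^{a} = x^{a} \ln x$, the $\ln x$ in the denominator cancels and
$$\frac{dI}{da} = \int_{0}^{1} - \frac{1}{2} x^{a} \, dx = - \frac{1}{2} \left[\frac{x^{a+1}}{a+1}\right]_0^1 = - \frac{1}{2 a + 2}.$$

Integrating with respect to $a$ gives $I(a) = - \frac{\log{\left(a + 1 \right)}}{2} - \frac{\log{\left(6 \right)}}{2} + \frac{\log{\left(11 \right)}}{2} + C$.

At $a = \frac{5}{6}$ the integrand is identically $0$, so $I(\frac{5}{6}) = 0$. The closed form gives $0$, hence $C = 0$.

Setting $a = \frac{4}{3}$:
$$I = \log{\left(\frac{\sqrt{154}}{14} \right)}.$$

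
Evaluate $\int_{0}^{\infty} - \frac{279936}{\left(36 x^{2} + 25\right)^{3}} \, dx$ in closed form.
$- \frac{8748 \pi}{3125}$

Recall the elementary integral
$$J(a) = \int_{0}^{\infty} - \frac{6}{a^{2} + x^{2}} \, dx = - \frac{3 \pi}{a}.$$

Differentiating under the integral sign with respect to $a$,
$$\frac{dJ}{da} = \int_{0}^{\infty} \frac{12 a}{\left(a^{2} + x^{2}\right)^{2}} \, dx = \frac{3 \pi}{a^{2}},$$
so $\int_{0}^{\infty} - \frac{6}{\left(a^{2} + x^{2}\right)^{2}} \, dx = - \frac{3 \pi}{2 a^{3}}$.

Repeating — each differentiation of $1/(x^2+a^2)^j$ produces $-2ja/(x^2+a^2)^{j+1}$ — and dividing through by $-2ja$ at each step yields, after $2$ differentiations in total,
$$\int_{0}^{\infty} - \frac{6}{\left(a^{2} + x^{2}\right)^{3}} \, dx = - \frac{9 \pi}{8 a^{5}}.$$

Setting $a = \frac{5}{6}$:
$$I = - \frac{8748 \pi}{3125}.$$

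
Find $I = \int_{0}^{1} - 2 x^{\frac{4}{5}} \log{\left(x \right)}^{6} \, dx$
$- \frac{12500000}{531441}$

Consider the simpler parametrised integral
$$J(a) = \int_{0}^{1} - 2 x^{a} \, dx = - \frac{2}{a + 1}.$$

Differentiating under the integral sign brings down a factor of $\ln x$:
$$\frac{dJ}{da} = \int_{0}^{1} - 2 x^{a} \log{\left(x \right)} \, dx = \frac{2}{\left(a + 1\right)^{2}}.$$

Repeating $6$ times in total — each differentiation brings down another $\ln x$ — gives
$$\frac{d^{6}J}{da^{6}} = \int_{0}^{1} - 2 x^{a} \log{\left(x \right)}^{6} \, dx = - \frac{1440}{\left(a + 1\right)^{7}},$$
and the integrand here is exactly the target integrand, so $I = - \frac{1440}{\left(a + 1\right)^{7}}$.

Setting $a = \frac{4}{5}$:
$$I = - \frac{12500000}{531441}.$$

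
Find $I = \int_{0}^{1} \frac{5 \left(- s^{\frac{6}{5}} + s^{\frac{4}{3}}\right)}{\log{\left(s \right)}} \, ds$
$\log{\left(\frac{52521875}{39135393} \right)}$

Replace the exponent $\frac{4}{3}$ by a parameter $a$: let $I(a) = \int_{0}^{1} \frac{5 \left(- s^{\frac{6}{5}} + s^{a}\right)}{\log{\left(s \right)}} \, ds$.

Since $\dfrac{\partial}{\partial a}\,s^{a} = s^{a} \ln s$, the $\ln s$ in the denominator cancels and
$$\frac{dI}{da} = \int_{0}^{1} 5 s^{a} \, ds = 5 \left[\frac{s^{a+1}}{a+1}\right]_0^1 = \frac{5}{a + 1}.$$

Integrating with respect to $a$ gives $I(a) = \log{\left(\frac{3125 \left(a + 1\right)^{5}}{161051} \right)} + C$.

At $a = \frac{6}{5}$ the integrand is identically $0$, so $I(\frac{6}{5}) = 0$. The closed form gives $0$, hence $C = 0$.

Setting $a = \frac{4}{3}$:
$$I = \log{\left(\frac{52521875}{39135393} \right)}.$$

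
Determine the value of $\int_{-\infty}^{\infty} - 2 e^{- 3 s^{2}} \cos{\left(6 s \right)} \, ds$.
$- \frac{2 \sqrt{3} \sqrt{\pi}}{3 e^{3}}$

Let $b$ denote the cosine frequency and define $I(b) = \int_{-\infty}^{\infty} - 2 e^{- 3 s^{2}} \cos{\left(b s \right)} \, ds$.

Differentiating under the integral sign,
$$I'(b) = \int_{-\infty}^{\infty} 2 s e^{- 3 s^{2}} \sin{\left(b s \right)} \, ds.$$

Integrate $\int_{-\infty}^{\infty} s \sin(b s)\, e^{- 3 s^{2}}\, ds$ by parts with $u = \sin(b s)$ and $dv = s\, e^{- 3 s^{2}}\, ds$, giving $v = - \frac{e^{- 3 s^{2}}}{6}$. The boundary term vanishes and
$$\int_{-\infty}^{\infty} s \sin(b s)\, e^{- 3 s^{2}}\, ds = \frac{b}{6} \int_{-\infty}^{\infty} \cos(b s)\, e^{- 3 s^{2}}\, ds,$$
so $I'(b) = - \frac{b}{6}\, I(b)$.

This is a separable first-order ODE; solving with the initial condition $I(0) = \int_{-\infty}^{\infty} - 2 e^{- 3 s^{2}}\,ds = - \frac{2 \sqrt{3} \sqrt{\pi}}{3}$ gives
$$I(b) = - \frac{2 \sqrt{3} \sqrt{\pi} e^{- \frac{b^{2}}{12}}}{3}.$$

Setting $b = 6$:
$$I = - \frac{2 \sqrt{3} \sqrt{\pi}}{3 e^{3}}.$$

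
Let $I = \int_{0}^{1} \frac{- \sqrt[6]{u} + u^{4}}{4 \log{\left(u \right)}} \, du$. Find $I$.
$- \frac{\log{\left(7 \right)}}{4} + \frac{\log{\left(30 \right)}}{4}$

Replace the exponent $\frac{1}{6}$ by a parameter $a$: let $I(a) = \int_{0}^{1} \frac{u^{4} - u^{a}}{4 \log{\left(u \right)}} \, du$.

Since $\dfrac{\partial}{\partial a}\,u^{a} = u^{a} \ln u$, the $\ln u$ in the denominator cancels and
$$\frac{dI}{da} = \int_{0}^{1} - \frac{1}{4} u^{a} \, du = - \frac{1}{4} \left[\frac{u^{a+1}}{a+1}\right]_0^1 = - \frac{1}{4 a + 4}.$$

Integrating with respect to $a$ gives $I(a) = - \frac{\log{\left(a + 1 \right)}}{4} + \frac{\log{\left(5 \right)}}{4} + C$.

At $a = 4$ the integrand is identically $0$, so $I(4) = 0$. The closed form gives $0$, hence $C = 0$.

Setting $a = \frac{1}{6}$:
$$I = - \frac{\log{\left(7 \right)}}{4} + \frac{\log{\left(30 \right)}}{4}.$$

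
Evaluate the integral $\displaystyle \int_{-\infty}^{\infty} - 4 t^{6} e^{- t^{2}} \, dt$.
$- \frac{15 \sqrt{\pi}}{2}$

Begin with the known integral
$$J(a) = \int_{-\infty}^{\infty} - 4 e^{- a t^{2}} \, dt = - \frac{4 \sqrt{\pi}}{\sqrt{a}}.$$

Differentiating under the integral sign brings down a factor of $(-t^2)$:
$$\frac{dJ}{da} = \int_{-\infty}^{\infty} 4 t^{2} e^{- a t^{2}} \, dt = \frac{2 \sqrt{\pi}}{a^{\frac{3}{2}}}.$$

Repeating $3$ times in total — each differentiation brings down another $(-t^2)$ — gives
$$\frac{d^{3}J}{da^{3}} = \int_{-\infty}^{\infty} 4 t^{6} e^{- a t^{2}} \, dt = \frac{15 \sqrt{\pi}}{2 a^{\frac{7}{2}}},$$
and the integrand here is $(-1)^{3}$ times the target integrand, so $I = (-1)^{3}\,\frac{d^{3}J}{da^{3}} = - \frac{15 \sqrt{\pi}}{2 a^{\frac{7}{2}}}$.

Setting $a = 1$:
$$I = - \frac{15 \sqrt{\pi}}{2}.$$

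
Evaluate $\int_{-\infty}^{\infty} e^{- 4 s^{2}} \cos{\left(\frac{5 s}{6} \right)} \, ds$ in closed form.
$\frac{\sqrt{\pi}}{2 e^{\frac{25}{576}}}$

Define $I(b) = \int_{-\infty}^{\infty} e^{- 4 s^{2}} \cos{\left(b s \right)} \, ds$.

Differentiating under the integral sign,
$$I'(b) = \int_{-\infty}^{\infty} - s e^{- 4 s^{2}} \sin{\left(b s \right)} \, ds.$$

Integrate $\int_{-\infty}^{\infty} s \sin(b s)\, e^{- 4 s^{2}}\, ds$ by parts with $u = \sin(b s)$ and $dv = s\, e^{- 4 s^{2}}\, ds$, giving $v = - \frac{e^{- 4 s^{2}}}{8}$. The boundary term vanishes and
$$\int_{-\infty}^{\infty} s \sin(b s)\, e^{- 4 s^{2}}\, ds = \frac{b}{8} \int_{-\infty}^{\infty} \cos(b s)\, e^{- 4 s^{2}}\, ds,$$
so $I'(b) = - \frac{b}{8}\, I(b)$.

This is a separable first-order ODE; solving with the initial condition $I(0) = \int_{-\infty}^{\infty} e^{- 4 s^{2}}\,ds = \frac{\sqrt{\pi}}{2}$ gives
$$I(b) = \frac{\sqrt{\pi} e^{- \frac{b^{2}}{16}}}{2}.$$

Setting $b = \frac{5}{6}$:
$$I = \frac{\sqrt{\pi}}{2 e^{\frac{25}{576}}}.$$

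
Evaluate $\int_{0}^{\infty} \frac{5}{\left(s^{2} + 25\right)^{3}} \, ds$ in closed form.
$\frac{3 \pi}{10000}$

Recall the elementary integral
$$J(a) = \int_{0}^{\infty} \frac{5}{a^{2} + s^{2}} \, ds = \frac{5 \pi}{2 a}.$$

Differentiating under the integral sign with respect to $a$,
$$\frac{dJ}{da} = \int_{0}^{\infty} - \frac{10 a}{\left(a^{2} + s^{2}\right)^{2}} \, ds = - \frac{5 \pi}{2 a^{2}},$$
so $\int_{0}^{\infty} \frac{5}{\left(a^{2} + s^{2}\right)^{2}} \, ds = \frac{5 \pi}{4 a^{3}}$.

Repeating — each differentiation of $1/(s^2+a^2)^j$ produces $-2ja/(s^2+a^2)^{j+1}$ — and dividing through by $-2ja$ at each step yields, after $2$ differentiations in total,
$$\int_{0}^{\infty} \frac{5}{\left(a^{2} + s^{2}\right)^{3}} \, ds = \frac{15 \pi}{16 a^{5}}.$$

Setting $a = 5$:
$$I = \frac{3 \pi}{10000}.$$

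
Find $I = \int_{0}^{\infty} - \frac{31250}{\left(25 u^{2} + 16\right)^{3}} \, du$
$- \frac{9375 \pi}{8192}$

Begin with the known result
$$J(a) = \int_{0}^{\infty} - \frac{2}{a^{2} + u^{2}} \, du = - \frac{\pi}{a}.$$

Differentiating under the integral sign with respect to $a$,
$$\frac{dJ}{da} = \int_{0}^{\infty} \frac{4 a}{\left(a^{2} + u^{2}\right)^{2}} \, du = \frac{\pi}{a^{2}},$$
so $\int_{0}^{\infty} - \frac{2}{\left(a^{2} + u^{2}\right)^{2}} \, du = - \frac{\pi}{2 a^{3}}$.

Repeating — each differentiation of $1/(u^2+a^2)^j$ produces $-2ja/(u^2+a^2)^{j+1}$ — and dividing through by $-2ja$ at each step yields, after $2$ differentiations in total,
$$\int_{0}^{\infty} - \frac{2}{\left(a^{2} + u^{2}\right)^{3}} \, du = - \frac{3 \pi}{8 a^{5}}.$$

Setting $a = \frac{4}{5}$:
$$I = - \frac{9375 \pi}{8192}.$$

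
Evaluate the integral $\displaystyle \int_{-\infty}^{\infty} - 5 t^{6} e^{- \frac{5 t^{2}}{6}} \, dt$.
$- \frac{81 \sqrt{30} \sqrt{\pi}}{25}$

Consider the simpler parametrised integral
$$J(a) = \int_{-\infty}^{\infty} - 5 e^{- a t^{2}} \, dt = - \frac{5 \sqrt{\pi}}{\sqrt{a}}.$$

Differentiating under the integral sign brings down a factor of $(-t^2)$:
$$\frac{dJ}{da} = \int_{-\infty}^{\infty} 5 t^{2} e^{- a t^{2}} \, dt = \frac{5 \sqrt{\pi}}{2 a^{\frac{3}{2}}}.$$

Repeating $3$ times in total — each differentiation brings down another $(-t^2)$ — gives
$$\frac{d^{3}J}{da^{3}} = \int_{-\infty}^{\infty} 5 t^{6} e^{- a t^{2}} \, dt = \frac{75 \sqrt{\pi}}{8 a^{\frac{7}{2}}},$$
and the integrand here is $(-1)^{3}$ times the target integrand, so $I = (-1)^{3}\,\frac{d^{3}J}{da^{3}} = - \frac{75 \sqrt{\pi}}{8 a^{\frac{7}{2}}}$.

Setting $a = \frac{5}{6}$:
$$I = - \frac{81 \sqrt{30} \sqrt{\pi}}{25}.$$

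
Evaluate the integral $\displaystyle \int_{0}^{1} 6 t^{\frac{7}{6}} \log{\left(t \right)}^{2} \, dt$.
$\frac{2592}{2197}$

Consider the simpler parametrised integral
$$J(a) = \int_{0}^{1} 6 t^{a} \, dt = \frac{6}{a + 1}.$$

Differentiating under the integral sign brings down a factor of $\ln t$:
$$\frac{dJ}{da} = \int_{0}^{1} 6 t^{a} \log{\left(t \right)} \, dt = - \frac{6}{\left(a + 1\right)^{2}}.$$

Repeating twice in total — each differentiation brings down another $\ln t$ — gives
$$\frac{d^{2}J}{da^{2}} = \int_{0}^{1} 6 t^{a} \log{\left(t \right)}^{2} \, dt = \frac{12}{\left(a + 1\right)^{3}},$$
and the integrand here is exactly the target integrand, so $I = \frac{12}{\left(a + 1\right)^{3}}$.

Setting $a = \frac{7}{6}$:
$$I = \frac{2592}{2197}.$$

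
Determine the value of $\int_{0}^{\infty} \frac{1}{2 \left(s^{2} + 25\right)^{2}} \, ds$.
$\frac{\pi}{1000}$

Recall the elementary integral
$$J(a) = \int_{0}^{\infty} \frac{1}{2 \left(a^{2} + s^{2}\right)} \, ds = \frac{\pi}{4 a}.$$

Differentiating under the integral sign with respect to $a$,
$$\frac{dJ}{da} = \int_{0}^{\infty} - \frac{a}{\left(a^{2} + s^{2}\right)^{2}} \, ds = - \frac{\pi}{4 a^{2}},$$
so $\int_{0}^{\infty} \frac{1}{2 \left(a^{2} + s^{2}\right)^{2}} \, ds = \frac{\pi}{8 a^{3}}$.

Setting $a = 5$:
$$I = \frac{\pi}{1000}.$$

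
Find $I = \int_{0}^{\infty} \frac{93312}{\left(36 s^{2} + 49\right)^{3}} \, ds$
$\frac{2916 \pi}{16807}$

Recall the elementary integral
$$J(a) = \int_{0}^{\infty} \frac{2}{a^{2} + s^{2}} \, ds = \frac{\pi}{a}.$$

Differentiating under the integral sign with respect to $a$,
$$\frac{dJ}{da} = \int_{0}^{\infty} - \frac{4 a}{\left(a^{2} + s^{2}\right)^{2}} \, ds = - \frac{\pi}{a^{2}},$$
so $\int_{0}^{\infty} \frac{2}{\left(a^{2} + s^{2}\right)^{2}} \, ds = \frac{\pi}{2 a^{3}}$.

Repeating — each differentiation of $1/(s^2+a^2)^j$ produces $-2ja/(s^2+a^2)^{j+1}$ — and dividing through by $-2ja$ at each step yields, after $2$ differentiations in total,
$$\int_{0}^{\infty} \frac{2}{\left(a^{2} + s^{2}\right)^{3}} \, ds = \frac{3 \pi}{8 a^{5}}.$$

Setting $a = \frac{7}{6}$:
$$I = \frac{2916 \pi}{16807}.$$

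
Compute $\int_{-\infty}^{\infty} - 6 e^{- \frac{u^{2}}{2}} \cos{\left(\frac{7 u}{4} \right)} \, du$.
$- \frac{6 \sqrt{2} \sqrt{\pi}}{e^{\frac{49}{32}}}$

Treat the cosine frequency as a parameter and define $I(b) = \int_{-\infty}^{\infty} - 6 e^{- \frac{u^{2}}{2}} \cos{\left(b u \right)} \, du$.

Differentiating under the integral sign,
$$I'(b) = \int_{-\infty}^{\infty} 6 u e^{- \frac{u^{2}}{2}} \sin{\left(b u \right)} \, du.$$

Integrate $\int_{-\infty}^{\infty} u \sin(b u)\, e^{- \frac{u^{2}}{2}}\, du$ by parts with $w = \sin(b u)$ and $dv = u\, e^{- \frac{u^{2}}{2}}\, du$, giving $v = - e^{- \frac{u^{2}}{2}}$. The boundary term vanishes and
$$\int_{-\infty}^{\infty} u \sin(b u)\, e^{- \frac{u^{2}}{2}}\, du = b \int_{-\infty}^{\infty} \cos(b u)\, e^{- \frac{u^{2}}{2}}\, du,$$
so $I'(b) = - b\, I(b)$.

This is a separable first-order ODE; solving with the initial condition $I(0) = \int_{-\infty}^{\infty} - 6 e^{- \frac{u^{2}}{2}}\,du = - 6 \sqrt{2} \sqrt{\pi}$ gives
$$I(b) = - 6 \sqrt{2} \sqrt{\pi} e^{- \frac{b^{2}}{2}}.$$

Setting $b = \frac{7}{4}$:
$$I = - \frac{6 \sqrt{2} \sqrt{\pi}}{e^{\frac{49}{32}}}.$$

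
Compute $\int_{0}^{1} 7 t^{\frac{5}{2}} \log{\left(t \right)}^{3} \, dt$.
$- \frac{96}{343}$

Begin with the known integral
$$J(a) = \int_{0}^{1} 7 t^{a} \, dt = \frac{7}{a + 1}.$$

Differentiating under the integral sign brings down a factor of $\ln t$:
$$\frac{dJ}{da} = \int_{0}^{1} 7 t^{a} \log{\left(t \right)} \, dt = - \frac{7}{\left(a + 1\right)^{2}}.$$

Repeating $3$ times in total — each differentiation brings down another $\ln t$ — gives
$$\frac{d^{3}J}{da^{3}} = \int_{0}^{1} 7 t^{a} \log{\left(t \right)}^{3} \, dt = - \frac{42}{\left(a + 1\right)^{4}},$$
and the integrand here is exactly the target integrand, so $I = - \frac{42}{\left(a + 1\right)^{4}}$.

Setting $a = \frac{5}{2}$:
$$I = - \frac{96}{343}.$$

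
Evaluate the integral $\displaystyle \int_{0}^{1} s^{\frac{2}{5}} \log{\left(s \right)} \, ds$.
$- \frac{25}{49}$

Begin with the known integral
$$J(a) = \int_{0}^{1} s^{a} \, ds = \frac{1}{a + 1}.$$

Differentiating under the integral sign brings down a factor of $\ln s$:
$$\frac{dJ}{da} = \int_{0}^{1} s^{a} \log{\left(s \right)} \, ds = - \frac{1}{\left(a + 1\right)^{2}}.$$

The integral on the left is $I$, so $I = - \frac{1}{\left(a + 1\right)^{2}}$.

Setting $a = \frac{2}{5}$:
$$I = - \frac{25}{49}.$$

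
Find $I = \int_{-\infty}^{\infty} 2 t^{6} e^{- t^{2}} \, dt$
$\frac{15 \sqrt{\pi}}{4}$

Start from the elementary integral
$$J(a) = \int_{-\infty}^{\infty} 2 e^{- a t^{2}} \, dt = \frac{2 \sqrt{\pi}}{\sqrt{a}}.$$

Differentiating under the integral sign brings down a factor of $(-t^2)$:
$$\frac{dJ}{da} = \int_{-\infty}^{\infty} - 2 t^{2} e^{- a t^{2}} \, dt = - \frac{\sqrt{\pi}}{a^{\frac{3}{2}}}.$$

Repeating $3$ times in total — each differentiation brings down another $(-t^2)$ — gives
$$\frac{d^{3}J}{da^{3}} = \int_{-\infty}^{\infty} - 2 t^{6} e^{- a t^{2}} \, dt = - \frac{15 \sqrt{\pi}}{4 a^{\frac{7}{2}}},$$
and the integrand here is $(-1)^{3}$ times the target integrand, so $I = (-1)^{3}\,\frac{d^{3}J}{da^{3}} = \frac{15 \sqrt{\pi}}{4 a^{\frac{7}{2}}}$.

Setting $a = 1$:
$$I = \frac{15 \sqrt{\pi}}{4}.$$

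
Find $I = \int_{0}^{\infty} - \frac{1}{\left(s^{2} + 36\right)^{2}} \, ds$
$- \frac{\pi}{864}$

Start from the standard arctangent integral
$$J(a) = \int_{0}^{\infty} - \frac{1}{a^{2} + s^{2}} \, ds = - \frac{\pi}{2 a}.$$

Differentiating under the integral sign with respect to $a$,
$$\frac{dJ}{da} = \int_{0}^{\infty} \frac{2 a}{\left(a^{2} + s^{2}\right)^{2}} \, ds = \frac{\pi}{2 a^{2}},$$
so $\int_{0}^{\infty} - \frac{1}{\left(a^{2} + s^{2}\right)^{2}} \, ds = - \frac{\pi}{4 a^{3}}$.

Setting $a = 6$:
$$I = - \frac{\pi}{864}.$$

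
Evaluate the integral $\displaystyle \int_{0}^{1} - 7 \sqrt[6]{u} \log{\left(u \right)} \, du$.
$\frac{36}{7}$

Start from the elementary integral
$$J(a) = \int_{0}^{1} - 7 u^{a} \, du = - \frac{7}{a + 1}.$$

Differentiating under the integral sign brings down a factor of $\ln u$:
$$\frac{dJ}{da} = \int_{0}^{1} - 7 u^{a} \log{\left(u \right)} \, du = \frac{7}{\left(a + 1\right)^{2}}.$$

The integral on the left is $I$, so $I = \frac{7}{\left(a + 1\right)^{2}}$.

Setting $a = \frac{1}{6}$:
$$I = \frac{36}{7}.$$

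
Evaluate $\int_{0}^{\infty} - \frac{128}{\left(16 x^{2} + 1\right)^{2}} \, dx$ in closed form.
$- 8 \pi$

Begin with the known result
$$J(a) = \int_{0}^{\infty} - \frac{1}{2 \left(a^{2} + x^{2}\right)} \, dx = - \frac{\pi}{4 a}.$$

Differentiating under the integral sign with respect to $a$,
$$\frac{dJ}{da} = \int_{0}^{\infty} \frac{a}{\left(a^{2} + x^{2}\right)^{2}} \, dx = \frac{\pi}{4 a^{2}},$$
so $\int_{0}^{\infty} - \frac{1}{2 \left(a^{2} + x^{2}\right)^{2}} \, dx = - \frac{\pi}{8 a^{3}}$.

Setting $a = \frac{1}{4}$:
$$I = - 8 \pi.$$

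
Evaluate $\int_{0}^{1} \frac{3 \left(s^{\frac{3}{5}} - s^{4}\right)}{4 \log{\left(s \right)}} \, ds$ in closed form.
$- \frac{3 \log{\left(5 \right)}}{2} + \frac{9 \log{\left(2 \right)}}{4}$

Introduce a parameter $a$ in the exponent: let $I(a) = \int_{0}^{1} \frac{3 \left(- s^{4} + s^{a}\right)}{4 \log{\left(s \right)}} \, ds$.

Since $\dfrac{\partial}{\partial a}\,s^{a} = s^{a} \ln s$, the $\ln s$ in the denominator cancels and
$$\frac{dI}{da} = \int_{0}^{1} \frac{3}{4} s^{a} \, ds = \frac{3}{4} \left[\frac{s^{a+1}}{a+1}\right]_0^1 = \frac{3}{4 \left(a + 1\right)}.$$

Integrating with respect to $a$ gives $I(a) = \frac{3 \log{\left(a + 1 \right)}}{4} - \frac{3 \log{\left(5 \right)}}{4} + C$.

At $a = 4$ the integrand is identically $0$, so $I(4) = 0$. The closed form gives $0$, hence $C = 0$.

Setting $a = \frac{3}{5}$:
$$I = - \frac{3 \log{\left(5 \right)}}{2} + \frac{9 \log{\left(2 \right)}}{4}.$$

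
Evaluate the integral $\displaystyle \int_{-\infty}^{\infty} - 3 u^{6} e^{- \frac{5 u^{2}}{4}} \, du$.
$- \frac{144 \sqrt{5} \sqrt{\pi}}{125}$

Consider the simpler parametrised integral
$$J(a) = \int_{-\infty}^{\infty} - 3 e^{- a u^{2}} \, du = - \frac{3 \sqrt{\pi}}{\sqrt{a}}.$$

Differentiating under the integral sign brings down a factor of $(-u^2)$:
$$\frac{dJ}{da} = \int_{-\infty}^{\infty} 3 u^{2} e^{- a u^{2}} \, du = \frac{3 \sqrt{\pi}}{2 a^{\frac{3}{2}}}.$$

Repeating $3$ times in total — each differentiation brings down another $(-u^2)$ — gives
$$\frac{d^{3}J}{da^{3}} = \int_{-\infty}^{\infty} 3 u^{6} e^{- a u^{2}} \, du = \frac{45 \sqrt{\pi}}{8 a^{\frac{7}{2}}},$$
and the integrand here is $(-1)^{3}$ times the target integrand, so $I = (-1)^{3}\,\frac{d^{3}J}{da^{3}} = - \frac{45 \sqrt{\pi}}{8 a^{\frac{7}{2}}}$.

Setting $a = \frac{5}{4}$:
$$I = - \frac{144 \sqrt{5} \sqrt{\pi}}{125}.$$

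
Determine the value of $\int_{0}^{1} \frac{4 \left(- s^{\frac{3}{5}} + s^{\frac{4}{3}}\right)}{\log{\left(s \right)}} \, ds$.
$\log{\left(\frac{1500625}{331776} \right)}$

Replace the exponent $\frac{4}{3}$ by a parameter $a$: let $I(a) = \int_{0}^{1} \frac{4 \left(- s^{\frac{3}{5}} + s^{a}\right)}{\log{\left(s \right)}} \, ds$.

Since $\dfrac{\partial}{\partial a}\,s^{a} = s^{a} \ln s$, the $\ln s$ in the denominator cancels and
$$\frac{dI}{da} = \int_{0}^{1} 4 s^{a} \, ds = 4 \left[\frac{s^{a+1}}{a+1}\right]_0^1 = \frac{4}{a + 1}.$$

Integrating with respect to $a$ gives $I(a) = \log{\left(\frac{625 \left(a + 1\right)^{4}}{4096} \right)} + C$.

At $a = \frac{3}{5}$ the integrand is identically $0$, so $I(\frac{3}{5}) = 0$. The closed form gives $0$, hence $C = 0$.

Setting $a = \frac{4}{3}$:
$$I = \log{\left(\frac{1500625}{331776} \right)}.$$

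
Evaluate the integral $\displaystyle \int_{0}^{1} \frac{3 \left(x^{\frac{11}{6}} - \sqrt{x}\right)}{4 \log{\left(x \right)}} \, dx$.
$\log{\left(\frac{17^{\frac{3}{4}} \sqrt{3}}{9} \right)}$

Replace the exponent $\frac{1}{2}$ by a parameter $a$: let $I(a) = \int_{0}^{1} \frac{3 \left(x^{\frac{11}{6}} - x^{a}\right)}{4 \log{\left(x \right)}} \, dx$.

Since $\dfrac{\partial}{\partial a}\,x^{a} = x^{a} \ln x$, the $\ln x$ in the denominator cancels and
$$\frac{dI}{da} = \int_{0}^{1} - \frac{3}{4} x^{a} \, dx = - \frac{3}{4} \left[\frac{x^{a+1}}{a+1}\right]_0^1 = - \frac{3}{4 a + 4}.$$

Integrating with respect to $a$ gives $I(a) = - \frac{3 \log{\left(a + 1 \right)}}{4} - \frac{3 \log{\left(6 \right)}}{4} + \frac{3 \log{\left(17 \right)}}{4} + C$.

At $a = \frac{11}{6}$ the integrand is identically $0$, so $I(\frac{11}{6}) = 0$. The closed form gives $0$, hence $C = 0$.

Setting $a = \frac{1}{2}$:
$$I = \log{\left(\frac{17^{\frac{3}{4}} \sqrt{3}}{9} \right)}.$$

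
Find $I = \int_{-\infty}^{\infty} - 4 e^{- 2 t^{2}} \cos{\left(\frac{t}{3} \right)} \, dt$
$- \frac{2 \sqrt{2} \sqrt{\pi}}{e^{\frac{1}{72}}}$

Let $b$ denote the cosine frequency and define $I(b) = \int_{-\infty}^{\infty} - 4 e^{- 2 t^{2}} \cos{\left(b t \right)} \, dt$.

Differentiating under the integral sign,
$$I'(b) = \int_{-\infty}^{\infty} 4 t e^{- 2 t^{2}} \sin{\left(b t \right)} \, dt.$$

Integrate $\int_{-\infty}^{\infty} t \sin(b t)\, e^{- 2 t^{2}}\, dt$ by parts with $u = \sin(b t)$ and $dv = t\, e^{- 2 t^{2}}\, dt$, giving $v = - \frac{e^{- 2 t^{2}}}{4}$. The boundary term vanishes and
$$\int_{-\infty}^{\infty} t \sin(b t)\, e^{- 2 t^{2}}\, dt = \frac{b}{4} \int_{-\infty}^{\infty} \cos(b t)\, e^{- 2 t^{2}}\, dt,$$
so $I'(b) = - \frac{b}{4}\, I(b)$.

This is a separable first-order ODE; solving with the initial condition $I(0) = \int_{-\infty}^{\infty} - 4 e^{- 2 t^{2}}\,dt = - 2 \sqrt{2} \sqrt{\pi}$ gives
$$I(b) = - 2 \sqrt{2} \sqrt{\pi} e^{- \frac{b^{2}}{8}}.$$

Setting $b = \frac{1}{3}$:
$$I = - \frac{2 \sqrt{2} \sqrt{\pi}}{e^{\frac{1}{72}}}.$$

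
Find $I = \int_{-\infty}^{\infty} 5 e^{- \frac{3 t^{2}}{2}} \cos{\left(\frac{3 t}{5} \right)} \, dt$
$\frac{5 \sqrt{6} \sqrt{\pi}}{3 e^{\frac{3}{50}}}$

Treat the cosine frequency as a parameter and define $I(b) = \int_{-\infty}^{\infty} 5 e^{- \frac{3 t^{2}}{2}} \cos{\left(b t \right)} \, dt$.

Differentiating under the integral sign,
$$I'(b) = \int_{-\infty}^{\infty} - 5 t e^{- \frac{3 t^{2}}{2}} \sin{\left(b t \right)} \, dt.$$

Integrate $\int_{-\infty}^{\infty} t \sin(b t)\, e^{- \frac{3 t^{2}}{2}}\, dt$ by parts with $u = \sin(b t)$ and $dv = t\, e^{- \frac{3 t^{2}}{2}}\, dt$, giving $v = - \frac{e^{- \frac{3 t^{2}}{2}}}{3}$. The boundary term vanishes and
$$\int_{-\infty}^{\infty} t \sin(b t)\, e^{- \frac{3 t^{2}}{2}}\, dt = \frac{b}{3} \int_{-\infty}^{\infty} \cos(b t)\, e^{- \frac{3 t^{2}}{2}}\, dt,$$
so $I'(b) = - \frac{b}{3}\, I(b)$.

This is a separable first-order ODE; solving with the initial condition $I(0) = \int_{-\infty}^{\infty} 5 e^{- \frac{3 t^{2}}{2}}\,dt = \frac{5 \sqrt{6} \sqrt{\pi}}{3}$ gives
$$I(b) = \frac{5 \sqrt{6} \sqrt{\pi} e^{- \frac{b^{2}}{6}}}{3}.$$

Setting $b = \frac{3}{5}$:
$$I = \frac{5 \sqrt{6} \sqrt{\pi}}{3 e^{\frac{3}{50}}}.$$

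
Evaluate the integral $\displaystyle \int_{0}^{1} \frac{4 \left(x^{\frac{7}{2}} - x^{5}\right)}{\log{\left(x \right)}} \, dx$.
$- \log{\left(\frac{256}{81} \right)}$

Consider the one-parameter family: let $I(a) = \int_{0}^{1} \frac{4 \left(x^{\frac{7}{2}} - x^{a}\right)}{\log{\left(x \right)}} \, dx$.

Since $\dfrac{\partial}{\partial a}\,x^{a} = x^{a} \ln x$, the $\ln x$ in the denominator cancels and
$$\frac{dI}{da} = \int_{0}^{1} -4 x^{a} \, dx = -4 \left[\frac{x^{a+1}}{a+1}\right]_0^1 = - \frac{4}{a + 1}.$$

Integrating with respect to $a$ gives $I(a) = - \log{\left(\frac{16 \left(a + 1\right)^{4}}{6561} \right)} + C$.

At $a = \frac{7}{2}$ the integrand is identically $0$, so $I(\frac{7}{2}) = 0$. The closed form gives $0$, hence $C = 0$.

Setting $a = 5$:
$$I = - \log{\left(\frac{256}{81} \right)}.$$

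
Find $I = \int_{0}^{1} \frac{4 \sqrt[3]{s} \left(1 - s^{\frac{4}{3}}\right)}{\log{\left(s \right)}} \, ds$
$- \log{\left(16 \right)}$

Introduce a parameter $a$ in the exponent: let $I(a) = \int_{0}^{1} \frac{4 \left(\sqrt[3]{s} - s^{a}\right)}{\log{\left(s \right)}} \, ds$.

Since $\dfrac{\partial}{\partial a}\,s^{a} = s^{a} \ln s$, the $\ln s$ in the denominator cancels and
$$\frac{dI}{da} = \int_{0}^{1} -4 s^{a} \, ds = -4 \left[\frac{s^{a+1}}{a+1}\right]_0^1 = - \frac{4}{a + 1}.$$

Integrating with respect to $a$ gives $I(a) = - \log{\left(\frac{81 \left(a + 1\right)^{4}}{256} \right)} + C$.

At $a = \frac{1}{3}$ the integrand is identically $0$, so $I(\frac{1}{3}) = 0$. The closed form gives $0$, hence $C = 0$.

Setting $a = \frac{5}{3}$:
$$I = - \log{\left(16 \right)}.$$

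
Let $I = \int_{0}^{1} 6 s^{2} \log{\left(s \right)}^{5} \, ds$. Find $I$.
$- \frac{80}{81}$

Consider the simpler parametrised integral
$$J(a) = \int_{0}^{1} 6 s^{a} \, ds = \frac{6}{a + 1}.$$

Differentiating under the integral sign brings down a factor of $\ln s$:
$$\frac{dJ}{da} = \int_{0}^{1} 6 s^{a} \log{\left(s \right)} \, ds = - \frac{6}{\left(a + 1\right)^{2}}.$$

Repeating $5$ times in total — each differentiation brings down another $\ln s$ — gives
$$\frac{d^{5}J}{da^{5}} = \int_{0}^{1} 6 s^{a} \log{\left(s \right)}^{5} \, ds = - \frac{720}{\left(a + 1\right)^{6}},$$
and the integrand here is exactly the target integrand, so $I = - \frac{720}{\left(a + 1\right)^{6}}$.

Setting $a = 2$:
$$I = - \frac{80}{81}.$$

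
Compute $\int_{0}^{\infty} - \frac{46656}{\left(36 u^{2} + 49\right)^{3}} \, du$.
$- \frac{1458 \pi}{16807}$

Start from the standard arctangent integral
$$J(a) = \int_{0}^{\infty} - \frac{1}{a^{2} + u^{2}} \, du = - \frac{\pi}{2 a}.$$

Differentiating under the integral sign with respect to $a$,
$$\frac{dJ}{da} = \int_{0}^{\infty} \frac{2 a}{\left(a^{2} + u^{2}\right)^{2}} \, du = \frac{\pi}{2 a^{2}},$$
so $\int_{0}^{\infty} - \frac{1}{\left(a^{2} + u^{2}\right)^{2}} \, du = - \frac{\pi}{4 a^{3}}$.

Repeating — each differentiation of $1/(u^2+a^2)^j$ produces $-2ja/(u^2+a^2)^{j+1}$ — and dividing through by $-2ja$ at each step yields, after $2$ differentiations in total,
$$\int_{0}^{\infty} - \frac{1}{\left(a^{2} + u^{2}\right)^{3}} \, du = - \frac{3 \pi}{16 a^{5}}.$$

Setting $a = \frac{7}{6}$:
$$I = - \frac{1458 \pi}{16807}.$$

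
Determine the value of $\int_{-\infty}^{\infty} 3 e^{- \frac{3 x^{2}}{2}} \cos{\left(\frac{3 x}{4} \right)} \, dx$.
$\frac{\sqrt{6} \sqrt{\pi}}{e^{\frac{3}{32}}}$

Let $b$ denote the cosine frequency and define $I(b) = \int_{-\infty}^{\infty} 3 e^{- \frac{3 x^{2}}{2}} \cos{\left(b x \right)} \, dx$.

Differentiating under the integral sign,
$$I'(b) = \int_{-\infty}^{\infty} - 3 x e^{- \frac{3 x^{2}}{2}} \sin{\left(b x \right)} \, dx.$$

Integrate $\int_{-\infty}^{\infty} x \sin(b x)\, e^{- \frac{3 x^{2}}{2}}\, dx$ by parts with $u = \sin(b x)$ and $dv = x\, e^{- \frac{3 x^{2}}{2}}\, dx$, giving $v = - \frac{e^{- \frac{3 x^{2}}{2}}}{3}$. The boundary term vanishes and
$$\int_{-\infty}^{\infty} x \sin(b x)\, e^{- \frac{3 x^{2}}{2}}\, dx = \frac{b}{3} \int_{-\infty}^{\infty} \cos(b x)\, e^{- \frac{3 x^{2}}{2}}\, dx,$$
so $I'(b) = - \frac{b}{3}\, I(b)$.

This is a separable first-order ODE; solving with the initial condition $I(0) = \int_{-\infty}^{\infty} 3 e^{- \frac{3 x^{2}}{2}}\,dx = \sqrt{6} \sqrt{\pi}$ gives
$$I(b) = \sqrt{6} \sqrt{\pi} e^{- \frac{b^{2}}{6}}.$$

Setting $b = \frac{3}{4}$:
$$I = \frac{\sqrt{6} \sqrt{\pi}}{e^{\frac{3}{32}}}.$$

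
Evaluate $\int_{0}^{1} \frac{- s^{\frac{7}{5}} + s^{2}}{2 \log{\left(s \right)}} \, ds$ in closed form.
$- \log{\left(2 \right)} + \frac{\log{\left(5 \right)}}{2}$

Replace the exponent $2$ by a parameter $a$: let $I(a) = \int_{0}^{1} \frac{- s^{\frac{7}{5}} + s^{a}}{2 \log{\left(s \right)}} \, ds$.

Since $\dfrac{\partial}{\partial a}\,s^{a} = s^{a} \ln s$, the $\ln s$ in the denominator cancels and
$$\frac{dI}{da} = \int_{0}^{1} \frac{1}{2} s^{a} \, ds = \frac{1}{2} \left[\frac{s^{a+1}}{a+1}\right]_0^1 = \frac{1}{2 \left(a + 1\right)}.$$

Integrating with respect to $a$ gives $I(a) = \log{\left(\frac{\sqrt{15} \sqrt{a + 1}}{6} \right)} + C$.

At $a = \frac{7}{5}$ the integrand is identically $0$, so $I(\frac{7}{5}) = 0$. The closed form gives $0$, hence $C = 0$.

Setting $a = 2$:
$$I = - \log{\left(2 \right)} + \frac{\log{\left(5 \right)}}{2}.$$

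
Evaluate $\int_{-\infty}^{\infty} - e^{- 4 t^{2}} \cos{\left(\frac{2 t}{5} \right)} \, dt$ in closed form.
$- \frac{\sqrt{\pi}}{2 e^{\frac{1}{100}}}$

Treat the cosine frequency as a parameter and define $I(b) = \int_{-\infty}^{\infty} - e^{- 4 t^{2}} \cos{\left(b t \right)} \, dt$.

Differentiating under the integral sign,
$$I'(b) = \int_{-\infty}^{\infty} t e^{- 4 t^{2}} \sin{\left(b t \right)} \, dt.$$

Integrate $\int_{-\infty}^{\infty} t \sin(b t)\, e^{- 4 t^{2}}\, dt$ by parts with $u = \sin(b t)$ and $dv = t\, e^{- 4 t^{2}}\, dt$, giving $v = - \frac{e^{- 4 t^{2}}}{8}$. The boundary term vanishes and
$$\int_{-\infty}^{\infty} t \sin(b t)\, e^{- 4 t^{2}}\, dt = \frac{b}{8} \int_{-\infty}^{\infty} \cos(b t)\, e^{- 4 t^{2}}\, dt,$$
so $I'(b) = - \frac{b}{8}\, I(b)$.

This is a separable first-order ODE; solving with the initial condition $I(0) = \int_{-\infty}^{\infty} - e^{- 4 t^{2}}\,dt = - \frac{\sqrt{\pi}}{2}$ gives
$$I(b) = - \frac{\sqrt{\pi} e^{- \frac{b^{2}}{16}}}{2}.$$

Setting $b = \frac{2}{5}$:
$$I = - \frac{\sqrt{\pi}}{2 e^{\frac{1}{100}}}.$$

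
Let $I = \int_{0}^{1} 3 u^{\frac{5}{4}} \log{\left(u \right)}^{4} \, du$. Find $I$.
$\frac{8192}{6561}$

Begin with the known integral
$$J(a) = \int_{0}^{1} 3 u^{a} \, du = \frac{3}{a + 1}.$$

Differentiating under the integral sign brings down a factor of $\ln u$:
$$\frac{dJ}{da} = \int_{0}^{1} 3 u^{a} \log{\left(u \right)} \, du = - \frac{3}{\left(a + 1\right)^{2}}.$$

Repeating $4$ times in total — each differentiation brings down another $\ln u$ — gives
$$\frac{d^{4}J}{da^{4}} = \int_{0}^{1} 3 u^{a} \log{\left(u \right)}^{4} \, du = \frac{72}{\left(a + 1\right)^{5}},$$
and the integrand here is exactly the target integrand, so $I = \frac{72}{\left(a + 1\right)^{5}}$.

Setting $a = \frac{5}{4}$:
$$I = \frac{8192}{6561}.$$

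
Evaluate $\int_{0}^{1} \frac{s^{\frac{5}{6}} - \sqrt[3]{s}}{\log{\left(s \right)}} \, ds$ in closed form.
$- \log{\left(\frac{8}{11} \right)}$

Introduce a parameter $a$ in the exponent: let $I(a) = \int_{0}^{1} \frac{s^{\frac{5}{6}} - s^{a}}{\log{\left(s \right)}} \, ds$.

Since $\dfrac{\partial}{\partial a}\,s^{a} = s^{a} \ln s$, the $\ln s$ in the denominator cancels and
$$\frac{dI}{da} = \int_{0}^{1} -1 s^{a} \, ds = -1 \left[\frac{s^{a+1}}{a+1}\right]_0^1 = - \frac{1}{a + 1}.$$

Integrating with respect to $a$ gives $I(a) = - \log{\left(\frac{6 a}{11} + \frac{6}{11} \right)} + C$.

At $a = \frac{5}{6}$ the integrand is identically $0$, so $I(\frac{5}{6}) = 0$. The closed form gives $0$, hence $C = 0$.

Setting $a = \frac{1}{3}$:
$$I = - \log{\left(\frac{8}{11} \right)}.$$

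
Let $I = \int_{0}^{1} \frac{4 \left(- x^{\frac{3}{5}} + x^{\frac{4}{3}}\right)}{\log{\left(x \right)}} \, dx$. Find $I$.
$- \log{\left(\frac{331776}{1500625} \right)}$

Replace the exponent $\frac{3}{5}$ by a parameter $a$: let $I(a) = \int_{0}^{1} \frac{4 \left(x^{\frac{4}{3}} - x^{a}\right)}{\log{\left(x \right)}} \, dx$.

Since $\dfrac{\partial}{\partial a}\,x^{a} = x^{a} \ln x$, the $\ln x$ in the denominator cancels and
$$\frac{dI}{da} = \int_{0}^{1} -4 x^{a} \, dx = -4 \left[\frac{x^{a+1}}{a+1}\right]_0^1 = - \frac{4}{a + 1}.$$

Integrating with respect to $a$ gives $I(a) = - \log{\left(\frac{81 \left(a + 1\right)^{4}}{2401} \right)} + C$.

At $a = \frac{4}{3}$ the integrand is identically $0$, so $I(\frac{4}{3}) = 0$. The closed form gives $0$, hence $C = 0$.

Setting $a = \frac{3}{5}$:
$$I = - \log{\left(\frac{331776}{1500625} \right)}.$$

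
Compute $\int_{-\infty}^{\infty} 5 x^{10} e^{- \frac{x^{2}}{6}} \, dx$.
$1148175 \sqrt{6} \sqrt{\pi}$

Start from the elementary integral
$$J(a) = \int_{-\infty}^{\infty} 5 e^{- a x^{2}} \, dx = \frac{5 \sqrt{\pi}}{\sqrt{a}}.$$

Differentiating under the integral sign brings down a factor of $(-x^2)$:
$$\frac{dJ}{da} = \int_{-\infty}^{\infty} - 5 x^{2} e^{- a x^{2}} \, dx = - \frac{5 \sqrt{\pi}}{2 a^{\frac{3}{2}}}.$$

Repeating $5$ times in total — each differentiation brings down another $(-x^2)$ — gives
$$\frac{d^{5}J}{da^{5}} = \int_{-\infty}^{\infty} - 5 x^{10} e^{- a x^{2}} \, dx = - \frac{4725 \sqrt{\pi}}{32 a^{\frac{11}{2}}},$$
and the integrand here is $(-1)^{5}$ times the target integrand, so $I = (-1)^{5}\,\frac{d^{5}J}{da^{5}} = \frac{4725 \sqrt{\pi}}{32 a^{\frac{11}{2}}}$.

Setting $a = \frac{1}{6}$:
$$I = 1148175 \sqrt{6} \sqrt{\pi}.$$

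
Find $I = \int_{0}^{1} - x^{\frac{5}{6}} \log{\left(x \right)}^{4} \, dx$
$- \frac{186624}{161051}$

Start from the elementary integral
$$J(a) = \int_{0}^{1} - x^{a} \, dx = - \frac{1}{a + 1}.$$

Differentiating under the integral sign brings down a factor of $\ln x$:
$$\frac{dJ}{da} = \int_{0}^{1} - x^{a} \log{\left(x \right)} \, dx = \frac{1}{\left(a + 1\right)^{2}}.$$

Repeating $4$ times in total — each differentiation brings down another $\ln x$ — gives
$$\frac{d^{4}J}{da^{4}} = \int_{0}^{1} - x^{a} \log{\left(x \right)}^{4} \, dx = - \frac{24}{\left(a + 1\right)^{5}},$$
and the integrand here is exactly the target integrand, so $I = - \frac{24}{\left(a + 1\right)^{5}}$.

Setting $a = \frac{5}{6}$:
$$I = - \frac{186624}{161051}.$$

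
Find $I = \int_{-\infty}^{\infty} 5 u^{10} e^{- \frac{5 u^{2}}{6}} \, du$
$\frac{45927 \sqrt{30} \sqrt{\pi}}{625}$

Consider the simpler parametrised integral
$$J(a) = \int_{-\infty}^{\infty} 5 e^{- a u^{2}} \, du = \frac{5 \sqrt{\pi}}{\sqrt{a}}.$$

Differentiating under the integral sign brings down a factor of $(-u^2)$:
$$\frac{dJ}{da} = \int_{-\infty}^{\infty} - 5 u^{2} e^{- a u^{2}} \, du = - \frac{5 \sqrt{\pi}}{2 a^{\frac{3}{2}}}.$$

Repeating $5$ times in total — each differentiation brings down another $(-u^2)$ — gives
$$\frac{d^{5}J}{da^{5}} = \int_{-\infty}^{\infty} - 5 u^{10} e^{- a u^{2}} \, du = - \frac{4725 \sqrt{\pi}}{32 a^{\frac{11}{2}}},$$
and the integrand here is $(-1)^{5}$ times the target integrand, so $I = (-1)^{5}\,\frac{d^{5}J}{da^{5}} = \frac{4725 \sqrt{\pi}}{32 a^{\frac{11}{2}}}$.

Setting $a = \frac{5}{6}$:
$$I = \frac{45927 \sqrt{30} \sqrt{\pi}}{625}.$$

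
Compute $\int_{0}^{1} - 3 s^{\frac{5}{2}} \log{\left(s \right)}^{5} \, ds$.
$\frac{23040}{117649}$

Start from the elementary integral
$$J(a) = \int_{0}^{1} - 3 s^{a} \, ds = - \frac{3}{a + 1}.$$

Differentiating under the integral sign brings down a factor of $\ln s$:
$$\frac{dJ}{da} = \int_{0}^{1} - 3 s^{a} \log{\left(s \right)} \, ds = \frac{3}{\left(a + 1\right)^{2}}.$$

Repeating $5$ times in total — each differentiation brings down another $\ln s$ — gives
$$\frac{d^{5}J}{da^{5}} = \int_{0}^{1} - 3 s^{a} \log{\left(s \right)}^{5} \, ds = \frac{360}{\left(a + 1\right)^{6}},$$
and the integrand here is exactly the target integrand, so $I = \frac{360}{\left(a + 1\right)^{6}}$.

Setting $a = \frac{5}{2}$:
$$I = \frac{23040}{117649}.$$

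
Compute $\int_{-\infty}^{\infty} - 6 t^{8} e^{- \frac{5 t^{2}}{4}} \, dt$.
$- \frac{4032 \sqrt{5} \sqrt{\pi}}{625}$

Begin with the known integral
$$J(a) = \int_{-\infty}^{\infty} - 6 e^{- a t^{2}} \, dt = - \frac{6 \sqrt{\pi}}{\sqrt{a}}.$$

Differentiating under the integral sign brings down a factor of $(-t^2)$:
$$\frac{dJ}{da} = \int_{-\infty}^{\infty} 6 t^{2} e^{- a t^{2}} \, dt = \frac{3 \sqrt{\pi}}{a^{\frac{3}{2}}}.$$

Repeating $4$ times in total — each differentiation brings down another $(-t^2)$ — gives
$$\frac{d^{4}J}{da^{4}} = \int_{-\infty}^{\infty} - 6 t^{8} e^{- a t^{2}} \, dt = - \frac{315 \sqrt{\pi}}{8 a^{\frac{9}{2}}},$$
and the integrand here is exactly the target integrand, so $I = - \frac{315 \sqrt{\pi}}{8 a^{\frac{9}{2}}}$.

Setting $a = \frac{5}{4}$:
$$I = - \frac{4032 \sqrt{5} \sqrt{\pi}}{625}.$$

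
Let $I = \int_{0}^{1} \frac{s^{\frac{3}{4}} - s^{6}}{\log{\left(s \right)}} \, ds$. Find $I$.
$- \log{\left(4 \right)}$

Introduce a parameter $a$ in the exponent: let $I(a) = \int_{0}^{1} \frac{s^{\frac{3}{4}} - s^{a}}{\log{\left(s \right)}} \, ds$.

Since $\dfrac{\partial}{\partial a}\,s^{a} = s^{a} \ln s$, the $\ln s$ in the denominator cancels and
$$\frac{dI}{da} = \int_{0}^{1} -1 s^{a} \, ds = -1 \left[\frac{s^{a+1}}{a+1}\right]_0^1 = - \frac{1}{a + 1}.$$

Integrating with respect to $a$ gives $I(a) = - \log{\left(\frac{4 a}{7} + \frac{4}{7} \right)} + C$.

At $a = \frac{3}{4}$ the integrand is identically $0$, so $I(\frac{3}{4}) = 0$. The closed form gives $0$, hence $C = 0$.

Setting $a = 6$:
$$I = - \log{\left(4 \right)}.$$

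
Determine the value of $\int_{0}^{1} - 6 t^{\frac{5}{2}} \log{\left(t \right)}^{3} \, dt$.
$\frac{576}{2401}$

Begin with the known integral
$$J(a) = \int_{0}^{1} - 6 t^{a} \, dt = - \frac{6}{a + 1}.$$

Differentiating under the integral sign brings down a factor of $\ln t$:
$$\frac{dJ}{da} = \int_{0}^{1} - 6 t^{a} \log{\left(t \right)} \, dt = \frac{6}{\left(a + 1\right)^{2}}.$$

Repeating $3$ times in total — each differentiation brings down another $\ln t$ — gives
$$\frac{d^{3}J}{da^{3}} = \int_{0}^{1} - 6 t^{a} \log{\left(t \right)}^{3} \, dt = \frac{36}{\left(a + 1\right)^{4}},$$
and the integrand here is exactly the target integrand, so $I = \frac{36}{\left(a + 1\right)^{4}}$.

Setting $a = \frac{5}{2}$:
$$I = \frac{576}{2401}.$$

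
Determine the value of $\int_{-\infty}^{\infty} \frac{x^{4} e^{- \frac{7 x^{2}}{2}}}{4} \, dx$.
$\frac{3 \sqrt{14} \sqrt{\pi}}{1372}$

Start from the elementary integral
$$J(a) = \int_{-\infty}^{\infty} \frac{e^{- a x^{2}}}{4} \, dx = \frac{\sqrt{\pi}}{4 \sqrt{a}}.$$

Differentiating under the integral sign brings down a factor of $(-x^2)$:
$$\frac{dJ}{da} = \int_{-\infty}^{\infty} - \frac{x^{2} e^{- a x^{2}}}{4} \, dx = - \frac{\sqrt{\pi}}{8 a^{\frac{3}{2}}}.$$

Repeating twice in total — each differentiation brings down another $(-x^2)$ — gives
$$\frac{d^{2}J}{da^{2}} = \int_{-\infty}^{\infty} \frac{x^{4} e^{- a x^{2}}}{4} \, dx = \frac{3 \sqrt{\pi}}{16 a^{\frac{5}{2}}},$$
and the integrand here is exactly the target integrand, so $I = \frac{3 \sqrt{\pi}}{16 a^{\frac{5}{2}}}$.

Setting $a = \frac{7}{2}$:
$$I = \frac{3 \sqrt{14} \sqrt{\pi}}{1372}.$$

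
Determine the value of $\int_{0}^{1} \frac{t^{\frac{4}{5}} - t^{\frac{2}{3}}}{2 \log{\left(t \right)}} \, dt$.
$- \log{\left(5 \right)} + \frac{3 \log{\left(3 \right)}}{2}$

Consider the one-parameter family: let $I(a) = \int_{0}^{1} \frac{t^{\frac{4}{5}} - t^{a}}{2 \log{\left(t \right)}} \, dt$.

Since $\dfrac{\partial}{\partial a}\,t^{a} = t^{a} \ln t$, the $\ln t$ in the denominator cancels and
$$\frac{dI}{da} = \int_{0}^{1} - \frac{1}{2} t^{a} \, dt = - \frac{1}{2} \left[\frac{t^{a+1}}{a+1}\right]_0^1 = - \frac{1}{2 a + 2}.$$

Integrating with respect to $a$ gives $I(a) = - \frac{\log{\left(a + 1 \right)}}{2} - \frac{\log{\left(5 \right)}}{2} + \log{\left(3 \right)} + C$.

At $a = \frac{4}{5}$ the integrand is identically $0$, so $I(\frac{4}{5}) = 0$. The closed form gives $0$, hence $C = 0$.

Setting $a = \frac{2}{3}$:
$$I = - \log{\left(5 \right)} + \frac{3 \log{\left(3 \right)}}{2}.$$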